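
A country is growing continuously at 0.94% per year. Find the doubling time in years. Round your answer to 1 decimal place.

doubling time ≈ 73.7 years

doubling time = ln(2) / |r| = 0.69315 / 0.0094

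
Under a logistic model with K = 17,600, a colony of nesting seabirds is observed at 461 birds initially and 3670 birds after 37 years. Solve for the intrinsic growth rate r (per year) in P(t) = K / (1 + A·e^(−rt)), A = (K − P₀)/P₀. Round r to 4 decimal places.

A = (17600 − 461)/461 = 37.17787
3670 = 17600/(1 + 37.17787·e^(−r·37)) → e^(−37r) = (4.79564 − 1)/37.17787 = 0.102094
r = −ln(0.102094)/37 = 2.28186/37

r ≈ 0.0617 per year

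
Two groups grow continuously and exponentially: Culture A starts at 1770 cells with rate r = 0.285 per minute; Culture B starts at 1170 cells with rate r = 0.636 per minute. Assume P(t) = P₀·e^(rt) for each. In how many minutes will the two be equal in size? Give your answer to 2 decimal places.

t ≈ 1.18 minutes

1770·e^(0.285t) = 1170·e^(0.636t)
1770/1170 = e^((0.636 − 0.285)t) → ln(1.51282) = 0.351·t
t = 0.41398 / 0.351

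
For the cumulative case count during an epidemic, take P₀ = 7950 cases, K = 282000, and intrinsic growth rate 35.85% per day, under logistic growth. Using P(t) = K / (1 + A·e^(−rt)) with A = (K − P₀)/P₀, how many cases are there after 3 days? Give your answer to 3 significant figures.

≈ 22,100 cases

A = (282000 − 7950)/7950 = 34.4717
P(3) = 282000 / (1 + 34.4717·e^(−0.3585·3)) = 282000 / (1 + 34.4717·0.341127)
= 282000 / 12.75923 ≈ 22101.64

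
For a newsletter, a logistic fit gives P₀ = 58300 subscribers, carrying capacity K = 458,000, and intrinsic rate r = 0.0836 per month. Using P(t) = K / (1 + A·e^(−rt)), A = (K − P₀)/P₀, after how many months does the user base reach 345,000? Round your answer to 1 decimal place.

A = (458000 − 58300)/58300 = 6.85592
345000 = 458000/(1 + 6.85592·e^(−0.0836t)) → 1 + 6.85592·e^(−0.0836t) = 1.32754
e^(−0.0836t) = 0.047774 → t = ln(20.93178)/0.0836 = 3.04127/0.0836

t ≈ 36.4 months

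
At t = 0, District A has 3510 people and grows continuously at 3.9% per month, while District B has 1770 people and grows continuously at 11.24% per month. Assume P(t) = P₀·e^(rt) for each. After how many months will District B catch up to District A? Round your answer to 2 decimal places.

t ≈ 9.33 months

3510·e^(0.039t) = 1770·e^(0.1124t)
3510/1770 = e^((0.1124 − 0.039)t) → ln(1.98305) = 0.0734·t
t = 0.68464 / 0.0734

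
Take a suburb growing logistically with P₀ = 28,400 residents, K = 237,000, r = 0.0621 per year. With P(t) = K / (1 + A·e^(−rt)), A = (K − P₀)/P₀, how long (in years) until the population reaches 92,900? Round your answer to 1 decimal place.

t ≈ 25.0 years

A = (237000 − 28400)/28400 = 7.34507
92900 = 237000/(1 + 7.34507·e^(−0.0621t)) → 1 + 7.34507·e^(−0.0621t) = 2.55113
e^(−0.0621t) = 0.21118 → t = ln(4.7353)/0.0621 = 1.55505/0.0621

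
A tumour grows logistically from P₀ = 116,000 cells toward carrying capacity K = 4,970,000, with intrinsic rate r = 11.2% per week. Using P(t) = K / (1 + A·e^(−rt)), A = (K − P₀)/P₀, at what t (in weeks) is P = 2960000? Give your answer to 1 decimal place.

A = (4970000 − 116000)/116000 = 41.84483
2960000 = 4970000/(1 + 41.84483·e^(−0.112t)) → 1 + 41.84483·e^(−0.112t) = 1.67905
e^(−0.112t) = 0.016228 → t = ln(61.62223)/0.112 = 4.12102/0.112

t ≈ 36.8 weeks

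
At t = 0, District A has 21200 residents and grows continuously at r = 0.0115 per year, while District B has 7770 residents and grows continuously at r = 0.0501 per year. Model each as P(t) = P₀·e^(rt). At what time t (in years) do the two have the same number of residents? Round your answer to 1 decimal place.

21200·e^(0.0115t) = 7770·e^(0.0501t)
21200/7770 = e^((0.0501 − 0.0115)t) → ln(2.72844) = 0.0386·t
t = 1.00373 / 0.0386

t ≈ 26.0 years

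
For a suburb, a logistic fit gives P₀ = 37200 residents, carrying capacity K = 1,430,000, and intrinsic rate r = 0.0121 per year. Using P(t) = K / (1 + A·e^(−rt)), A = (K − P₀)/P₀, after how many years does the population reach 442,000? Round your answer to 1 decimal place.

A = (1430000 − 37200)/37200 = 37.44086
442000 = 1430000/(1 + 37.44086·e^(−0.0121t)) → 1 + 37.44086·e^(−0.0121t) = 3.23529
e^(−0.0121t) = 0.059702 → t = ln(16.74986)/0.0121 = 2.81839/0.0121

t ≈ 232.9 years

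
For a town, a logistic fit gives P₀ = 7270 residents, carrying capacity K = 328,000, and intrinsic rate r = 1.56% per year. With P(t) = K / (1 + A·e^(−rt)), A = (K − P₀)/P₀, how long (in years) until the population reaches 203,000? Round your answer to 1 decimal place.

A = (328000 − 7270)/7270 = 44.11692
203000 = 328000/(1 + 44.11692·e^(−0.0156t)) → 1 + 44.11692·e^(−0.0156t) = 1.61576
e^(−0.0156t) = 0.013958 → t = ln(71.64588)/0.0156 = 4.27174/0.0156

t ≈ 273.8 years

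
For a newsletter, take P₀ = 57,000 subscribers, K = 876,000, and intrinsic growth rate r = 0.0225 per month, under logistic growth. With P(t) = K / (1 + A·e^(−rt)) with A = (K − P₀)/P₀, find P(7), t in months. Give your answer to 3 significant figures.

≈ 66,000 subscribers

A = (876000 − 57000)/57000 = 14.36842
P(7) = 876000 / (1 + 14.36842·e^(−0.0225·7)) = 876000 / (1 + 14.36842·0.854277)
= 876000 / 13.27461 ≈ 65990.64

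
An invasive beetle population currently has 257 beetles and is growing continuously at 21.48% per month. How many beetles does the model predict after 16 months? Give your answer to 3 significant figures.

≈ 7,990 beetles

P(16) = 257 · e^(0.2148·16) = 257 · e^(3.4368)
= 257 · 31.08732 ≈ 7989.44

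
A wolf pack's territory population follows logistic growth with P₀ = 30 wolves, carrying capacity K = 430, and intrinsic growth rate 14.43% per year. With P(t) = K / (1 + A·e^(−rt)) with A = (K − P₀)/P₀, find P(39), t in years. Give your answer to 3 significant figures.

≈ 410 wolves

A = (430 − 30)/30 = 13.33333
P(39) = 430 / (1 + 13.33333·e^(−0.1443·39)) = 430 / (1 + 13.33333·0.003597)
= 430 / 1.04796 ≈ 410.32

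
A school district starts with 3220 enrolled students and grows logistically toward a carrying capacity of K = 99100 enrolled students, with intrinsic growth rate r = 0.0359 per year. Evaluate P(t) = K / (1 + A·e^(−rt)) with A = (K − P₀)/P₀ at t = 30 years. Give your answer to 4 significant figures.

≈ 8,894 enrolled students

A = (99100 − 3220)/3220 = 29.7764
P(30) = 99100 / (1 + 29.7764·e^(−0.0359·30)) = 99100 / (1 + 29.7764·0.340616)
= 99100 / 11.14231 ≈ 8894.02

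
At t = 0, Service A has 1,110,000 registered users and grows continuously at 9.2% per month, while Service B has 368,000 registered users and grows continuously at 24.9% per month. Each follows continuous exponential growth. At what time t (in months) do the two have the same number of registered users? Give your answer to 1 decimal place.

t ≈ 7.0 months

1110000·e^(0.092t) = 368000·e^(0.249t)
1110000/368000 = e^((0.249 − 0.092)t) → ln(3.0163) = 0.157·t
t = 1.10403 / 0.157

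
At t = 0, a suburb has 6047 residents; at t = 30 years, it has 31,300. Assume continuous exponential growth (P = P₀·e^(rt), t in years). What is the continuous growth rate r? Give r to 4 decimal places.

31300 = 6047 · e^(r·30)
e^(30r) = 31300/6047 = 5.17612
r = ln(5.17612) / 30 = 1.64406 / 30

r ≈ 0.0548 per year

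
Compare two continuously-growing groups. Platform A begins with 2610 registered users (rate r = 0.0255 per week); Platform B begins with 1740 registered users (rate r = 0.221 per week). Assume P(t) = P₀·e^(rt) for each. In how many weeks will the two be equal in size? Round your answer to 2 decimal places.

t ≈ 2.07 weeks

2610·e^(0.0255t) = 1740·e^(0.221t)
2610/1740 = e^((0.221 − 0.0255)t) → ln(1.5) = 0.1955·t
t = 0.40547 / 0.1955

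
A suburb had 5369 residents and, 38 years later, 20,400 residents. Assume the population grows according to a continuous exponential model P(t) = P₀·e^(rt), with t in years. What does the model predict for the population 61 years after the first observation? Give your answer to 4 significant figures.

≈ 45,760 residents

r = ln(20400/5369) / 38 ≈ 0.035129 per year
P(61) = 5369 · e^(0.035129·61) = 5369 · 8.52374 ≈ 45763.95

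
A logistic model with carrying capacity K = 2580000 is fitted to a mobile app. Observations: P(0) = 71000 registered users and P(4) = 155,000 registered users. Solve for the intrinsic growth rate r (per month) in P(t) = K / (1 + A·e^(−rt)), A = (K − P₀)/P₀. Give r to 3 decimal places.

r ≈ 0.204 per month

A = (2580000 − 71000)/71000 = 35.33803
155000 = 2580000/(1 + 35.33803·e^(−r·4)) → e^(−4r) = (16.64516 − 1)/35.33803 = 0.442729
r = −ln(0.442729)/4 = 0.8148/4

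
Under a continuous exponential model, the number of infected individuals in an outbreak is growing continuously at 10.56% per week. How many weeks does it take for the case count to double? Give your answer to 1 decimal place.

doubling time ≈ 6.6 weeks

doubling time = ln(2) / |r| = 0.69315 / 0.1056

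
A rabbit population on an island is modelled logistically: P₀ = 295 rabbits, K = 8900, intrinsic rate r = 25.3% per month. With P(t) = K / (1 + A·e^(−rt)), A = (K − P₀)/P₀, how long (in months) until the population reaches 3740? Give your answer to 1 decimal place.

t ≈ 12.1 months

A = (8900 − 295)/295 = 29.16949
3740 = 8900/(1 + 29.16949·e^(−0.253t)) → 1 + 29.16949·e^(−0.253t) = 2.37968
e^(−0.253t) = 0.047299 → t = ln(21.14223)/0.253 = 3.05127/0.253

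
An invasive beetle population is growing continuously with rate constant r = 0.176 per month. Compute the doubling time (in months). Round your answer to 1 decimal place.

doubling time = ln(2) / |r| = 0.69315 / 0.176

doubling time ≈ 3.9 months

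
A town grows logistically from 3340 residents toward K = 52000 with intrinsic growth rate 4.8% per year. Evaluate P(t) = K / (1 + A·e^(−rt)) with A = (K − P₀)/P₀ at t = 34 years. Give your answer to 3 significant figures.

A = (52000 − 3340)/3340 = 14.56886
P(34) = 52000 / (1 + 14.56886·e^(−0.048·34)) = 52000 / (1 + 14.56886·0.195538)
= 52000 / 3.84877 ≈ 13510.82

≈ 13,500 residents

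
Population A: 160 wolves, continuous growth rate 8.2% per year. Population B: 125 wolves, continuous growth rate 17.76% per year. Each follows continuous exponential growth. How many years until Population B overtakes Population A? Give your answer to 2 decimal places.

160·e^(0.082t) = 125·e^(0.1776t)
160/125 = e^((0.1776 − 0.082)t) → ln(1.28) = 0.0956·t
t = 0.24686 / 0.0956

t ≈ 2.58 years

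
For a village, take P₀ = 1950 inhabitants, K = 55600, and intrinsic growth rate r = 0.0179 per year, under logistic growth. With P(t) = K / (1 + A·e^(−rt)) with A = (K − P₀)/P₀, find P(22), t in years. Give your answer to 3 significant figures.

≈ 2,840 inhabitants

A = (55600 − 1950)/1950 = 27.51282
P(22) = 55600 / (1 + 27.51282·e^(−0.0179·22)) = 55600 / (1 + 27.51282·0.674489)
= 55600 / 19.55709 ≈ 2842.96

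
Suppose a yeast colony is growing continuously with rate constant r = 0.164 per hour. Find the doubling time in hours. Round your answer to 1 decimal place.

doubling time ≈ 4.2 hours

doubling time = ln(2) / |r| = 0.69315 / 0.164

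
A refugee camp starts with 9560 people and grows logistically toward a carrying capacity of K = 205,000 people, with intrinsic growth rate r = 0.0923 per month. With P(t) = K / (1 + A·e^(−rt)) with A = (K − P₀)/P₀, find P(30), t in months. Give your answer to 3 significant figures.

A = (205000 − 9560)/9560 = 20.44351
P(30) = 205000 / (1 + 20.44351·e^(−0.0923·30)) = 205000 / (1 + 20.44351·0.062725)
= 205000 / 2.28231 ≈ 89821.15

≈ 89,800 people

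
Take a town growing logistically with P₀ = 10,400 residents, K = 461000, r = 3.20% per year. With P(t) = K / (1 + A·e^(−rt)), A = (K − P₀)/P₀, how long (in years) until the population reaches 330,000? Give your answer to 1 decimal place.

t ≈ 146.6 years

A = (461000 − 10400)/10400 = 43.32692
330000 = 461000/(1 + 43.32692·e^(−0.032t)) → 1 + 43.32692·e^(−0.032t) = 1.39697
e^(−0.032t) = 0.009162 → t = ln(109.14416)/0.032 = 4.69267/0.032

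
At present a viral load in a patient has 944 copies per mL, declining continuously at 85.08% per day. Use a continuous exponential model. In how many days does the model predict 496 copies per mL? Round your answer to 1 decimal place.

496 = 944 · e^(-0.8508·t)
t = ln(496/944) / -0.8508 = ln(0.52542) / -0.8508 = -0.64355 / -0.8508

t ≈ 0.8 days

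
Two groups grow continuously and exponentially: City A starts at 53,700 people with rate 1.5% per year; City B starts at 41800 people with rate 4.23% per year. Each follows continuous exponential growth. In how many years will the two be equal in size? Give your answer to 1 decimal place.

t ≈ 9.2 years

53700·e^(0.015t) = 41800·e^(0.0423t)
53700/41800 = e^((0.0423 − 0.015)t) → ln(1.28469) = 0.0273·t
t = 0.25052 / 0.0273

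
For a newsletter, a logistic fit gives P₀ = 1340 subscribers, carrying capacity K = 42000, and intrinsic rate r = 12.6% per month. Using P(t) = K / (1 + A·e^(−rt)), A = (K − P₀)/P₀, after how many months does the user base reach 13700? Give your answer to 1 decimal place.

t ≈ 21.3 months

A = (42000 − 1340)/1340 = 30.34328
13700 = 42000/(1 + 30.34328·e^(−0.126t)) → 1 + 30.34328·e^(−0.126t) = 3.06569
e^(−0.126t) = 0.068077 → t = ln(14.68915)/0.126 = 2.68711/0.126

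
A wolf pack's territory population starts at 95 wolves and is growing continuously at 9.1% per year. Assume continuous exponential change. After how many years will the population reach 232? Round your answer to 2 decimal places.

t ≈ 9.81 years

232 = 95 · e^(0.091·t)
t = ln(232/95) / 0.091 = ln(2.44211) / 0.091 = 0.89286 / 0.091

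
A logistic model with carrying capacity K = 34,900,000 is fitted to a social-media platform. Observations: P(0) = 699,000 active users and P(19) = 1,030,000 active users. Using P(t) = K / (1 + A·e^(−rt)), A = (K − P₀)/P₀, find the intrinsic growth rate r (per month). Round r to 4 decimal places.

A = (34900000 − 699000)/699000 = 48.92847
1030000 = 34900000/(1 + 48.92847·e^(−r·19)) → e^(−19r) = (33.8835 − 1)/48.92847 = 0.672073
r = −ln(0.672073)/19 = 0.39739/19

r ≈ 0.0209 per month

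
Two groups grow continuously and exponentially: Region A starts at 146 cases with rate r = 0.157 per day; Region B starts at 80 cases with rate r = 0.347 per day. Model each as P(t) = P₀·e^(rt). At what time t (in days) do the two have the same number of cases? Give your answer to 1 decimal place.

t ≈ 3.2 days

146·e^(0.157t) = 80·e^(0.347t)
146/80 = e^((0.347 − 0.157)t) → ln(1.825) = 0.19·t
t = 0.60158 / 0.19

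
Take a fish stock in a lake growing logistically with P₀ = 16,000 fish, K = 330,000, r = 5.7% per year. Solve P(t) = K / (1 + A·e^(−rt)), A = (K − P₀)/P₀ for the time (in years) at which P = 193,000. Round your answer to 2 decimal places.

A = (330000 − 16000)/16000 = 19.625
193000 = 330000/(1 + 19.625·e^(−0.057t)) → 1 + 19.625·e^(−0.057t) = 1.70984
e^(−0.057t) = 0.03617 → t = ln(27.6469)/0.057 = 3.31951/0.057

t ≈ 58.24 years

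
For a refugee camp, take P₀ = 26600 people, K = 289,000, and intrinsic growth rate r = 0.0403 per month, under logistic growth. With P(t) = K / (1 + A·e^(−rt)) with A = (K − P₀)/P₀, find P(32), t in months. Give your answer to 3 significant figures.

A = (289000 − 26600)/26600 = 9.86466
P(32) = 289000 / (1 + 9.86466·e^(−0.0403·32)) = 289000 / (1 + 9.86466·0.275381)
= 289000 / 3.71654 ≈ 77760.51

≈ 77,800 people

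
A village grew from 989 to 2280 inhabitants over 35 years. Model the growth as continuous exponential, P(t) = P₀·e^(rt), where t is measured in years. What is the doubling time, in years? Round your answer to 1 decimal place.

r = ln(2280/989) / 35 = ln(2.30536) / 35 ≈ 0.023864 per year
doubling time = ln 2 / |r| = 0.69315 / 0.023864

doubling time ≈ 29.0 years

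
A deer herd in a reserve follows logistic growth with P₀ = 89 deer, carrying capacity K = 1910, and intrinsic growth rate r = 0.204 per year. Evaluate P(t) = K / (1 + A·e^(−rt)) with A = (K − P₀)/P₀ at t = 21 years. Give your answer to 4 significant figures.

≈ 1,490 deer

A = (1910 − 89)/89 = 20.46067
P(21) = 1910 / (1 + 20.46067·e^(−0.204·21)) = 1910 / (1 + 20.46067·0.013787)
= 1910 / 1.2821 ≈ 1489.74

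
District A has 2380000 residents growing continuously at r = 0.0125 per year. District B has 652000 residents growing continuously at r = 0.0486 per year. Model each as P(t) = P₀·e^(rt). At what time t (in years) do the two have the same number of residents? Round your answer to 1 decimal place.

2380000·e^(0.0125t) = 652000·e^(0.0486t)
2380000/652000 = e^((0.0486 − 0.0125)t) → ln(3.65031) = 0.0361·t
t = 1.29481 / 0.0361

t ≈ 35.9 years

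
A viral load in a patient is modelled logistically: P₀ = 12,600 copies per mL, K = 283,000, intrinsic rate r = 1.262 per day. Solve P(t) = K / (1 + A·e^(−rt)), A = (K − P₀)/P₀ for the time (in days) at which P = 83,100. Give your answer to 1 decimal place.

A = (283000 − 12600)/12600 = 21.46032
83100 = 283000/(1 + 21.46032·e^(−1.262t)) → 1 + 21.46032·e^(−1.262t) = 3.40554
e^(−1.262t) = 0.112092 → t = ln(8.92122)/1.262 = 2.18843/1.262

t ≈ 1.7 days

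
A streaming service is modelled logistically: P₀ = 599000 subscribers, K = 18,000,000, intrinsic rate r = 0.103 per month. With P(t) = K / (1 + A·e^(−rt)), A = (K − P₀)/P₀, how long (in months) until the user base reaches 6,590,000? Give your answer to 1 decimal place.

A = (18000000 − 599000)/599000 = 29.05008
6590000 = 18000000/(1 + 29.05008·e^(−0.103t)) → 1 + 29.05008·e^(−0.103t) = 2.73141
e^(−0.103t) = 0.059601 → t = ln(16.77827)/0.103 = 2.82008/0.103

t ≈ 27.4 months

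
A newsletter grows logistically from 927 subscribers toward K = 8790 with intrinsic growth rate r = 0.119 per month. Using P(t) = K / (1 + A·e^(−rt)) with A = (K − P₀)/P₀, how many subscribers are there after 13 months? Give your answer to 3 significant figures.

A = (8790 − 927)/927 = 8.4822
P(13) = 8790 / (1 + 8.4822·e^(−0.119·13)) = 8790 / (1 + 8.4822·0.212886)
= 8790 / 2.80574 ≈ 3132.86

≈ 3,130 subscribers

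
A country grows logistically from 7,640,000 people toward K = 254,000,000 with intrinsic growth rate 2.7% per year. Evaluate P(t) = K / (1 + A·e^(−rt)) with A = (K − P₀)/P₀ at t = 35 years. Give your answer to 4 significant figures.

A = (254000000 − 7640000)/7640000 = 32.24607
P(35) = 254000000 / (1 + 32.24607·e^(−0.027·35)) = 254000000 / (1 + 32.24607·0.38868)
= 254000000 / 13.53339 ≈ 18768394.41

≈ 18,770,000 people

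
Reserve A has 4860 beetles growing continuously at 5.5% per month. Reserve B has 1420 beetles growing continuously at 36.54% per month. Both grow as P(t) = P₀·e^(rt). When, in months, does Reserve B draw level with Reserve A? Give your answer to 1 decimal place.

4860·e^(0.055t) = 1420·e^(0.3654t)
4860/1420 = e^((0.3654 − 0.055)t) → ln(3.42254) = 0.3104·t
t = 1.23038 / 0.3104

t ≈ 4.0 months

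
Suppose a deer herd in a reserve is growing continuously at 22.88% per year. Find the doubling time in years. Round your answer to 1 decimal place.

doubling time = ln(2) / |r| = 0.69315 / 0.2288

doubling time ≈ 3.0 years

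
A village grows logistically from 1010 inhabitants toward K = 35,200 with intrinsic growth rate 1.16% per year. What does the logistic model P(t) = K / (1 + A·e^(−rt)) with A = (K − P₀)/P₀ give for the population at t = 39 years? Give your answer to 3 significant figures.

A = (35200 − 1010)/1010 = 33.85149
P(39) = 35200 / (1 + 33.85149·e^(−0.0116·39)) = 35200 / (1 + 33.85149·0.6361)
= 35200 / 22.53292 ≈ 1562.16

≈ 1,560 inhabitants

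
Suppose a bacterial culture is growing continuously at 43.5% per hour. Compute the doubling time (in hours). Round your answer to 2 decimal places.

doubling time = ln(2) / |r| = 0.69315 / 0.435

doubling time ≈ 1.59 hours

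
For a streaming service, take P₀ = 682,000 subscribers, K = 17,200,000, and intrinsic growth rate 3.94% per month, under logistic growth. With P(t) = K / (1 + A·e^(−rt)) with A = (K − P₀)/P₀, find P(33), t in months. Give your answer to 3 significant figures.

A = (17200000 − 682000)/682000 = 24.21994
P(33) = 17200000 / (1 + 24.21994·e^(−0.0394·33)) = 17200000 / (1 + 24.21994·0.272477)
= 17200000 / 7.59938 ≈ 2263341.33

≈ 2,260,000 subscribers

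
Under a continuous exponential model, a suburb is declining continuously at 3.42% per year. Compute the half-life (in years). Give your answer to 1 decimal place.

half-life = ln(2) / |r| = 0.69315 / 0.0342

half-life ≈ 20.3 years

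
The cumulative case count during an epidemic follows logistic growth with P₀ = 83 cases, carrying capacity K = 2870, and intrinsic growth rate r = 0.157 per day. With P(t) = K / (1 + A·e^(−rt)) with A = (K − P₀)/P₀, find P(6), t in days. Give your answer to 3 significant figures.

A = (2870 − 83)/83 = 33.57831
P(6) = 2870 / (1 + 33.57831·e^(−0.157·6)) = 2870 / (1 + 33.57831·0.389847)
= 2870 / 14.09042 ≈ 203.68

≈ 204 cases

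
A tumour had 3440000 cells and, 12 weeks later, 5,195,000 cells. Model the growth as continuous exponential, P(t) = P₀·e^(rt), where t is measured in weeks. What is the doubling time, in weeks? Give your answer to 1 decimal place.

r = ln(5195000/3440000) / 12 = ln(1.51017) / 12 ≈ 0.034352 per week
doubling time = ln 2 / |r| = 0.69315 / 0.034352

doubling time ≈ 20.2 weeks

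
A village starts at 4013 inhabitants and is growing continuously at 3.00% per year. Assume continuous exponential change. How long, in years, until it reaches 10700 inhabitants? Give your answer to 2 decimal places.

10700 = 4013 · e^(0.03·t)
t = ln(10700/4013) / 0.03 = ln(2.66633) / 0.03 = 0.9807 / 0.03

t ≈ 32.69 years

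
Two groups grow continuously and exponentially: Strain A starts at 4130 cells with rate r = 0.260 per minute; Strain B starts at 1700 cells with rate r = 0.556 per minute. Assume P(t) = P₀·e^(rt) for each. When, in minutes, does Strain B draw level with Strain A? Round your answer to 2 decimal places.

t ≈ 3.00 minutes

4130·e^(0.26t) = 1700·e^(0.556t)
4130/1700 = e^((0.556 − 0.26)t) → ln(2.42941) = 0.296·t
t = 0.88765 / 0.296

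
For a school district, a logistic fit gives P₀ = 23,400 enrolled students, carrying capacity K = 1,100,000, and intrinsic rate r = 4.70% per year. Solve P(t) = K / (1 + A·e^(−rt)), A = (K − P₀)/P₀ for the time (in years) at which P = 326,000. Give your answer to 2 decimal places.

A = (1100000 − 23400)/23400 = 46.00855
326000 = 1100000/(1 + 46.00855·e^(−0.047t)) → 1 + 46.00855·e^(−0.047t) = 3.37423
e^(−0.047t) = 0.051604 → t = ln(19.37828)/0.047 = 2.96415/0.047

t ≈ 63.07 years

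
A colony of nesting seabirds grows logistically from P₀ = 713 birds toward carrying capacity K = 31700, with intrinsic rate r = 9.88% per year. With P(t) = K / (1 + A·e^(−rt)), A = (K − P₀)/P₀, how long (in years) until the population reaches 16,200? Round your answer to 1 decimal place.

A = (31700 − 713)/713 = 43.46003
16200 = 31700/(1 + 43.46003·e^(−0.0988t)) → 1 + 43.46003·e^(−0.0988t) = 1.95679
e^(−0.0988t) = 0.022015 → t = ln(45.42274)/0.0988 = 3.81601/0.0988

t ≈ 38.6 years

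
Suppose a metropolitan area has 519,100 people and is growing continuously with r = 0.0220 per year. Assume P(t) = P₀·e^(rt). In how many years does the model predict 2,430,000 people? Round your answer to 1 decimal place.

2430000 = 519100 · e^(0.022·t)
t = ln(2430000/519100) / 0.022 = ln(4.68118) / 0.022 = 1.54355 / 0.022

t ≈ 70.2 years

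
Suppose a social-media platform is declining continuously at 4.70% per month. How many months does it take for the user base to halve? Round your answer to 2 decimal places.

half-life ≈ 14.75 months

half-life = ln(2) / |r| = 0.69315 / 0.047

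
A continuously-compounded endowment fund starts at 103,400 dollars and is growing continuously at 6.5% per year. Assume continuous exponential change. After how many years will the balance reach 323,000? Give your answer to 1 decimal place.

323000 = 103400 · e^(0.065·t)
t = ln(323000/103400) / 0.065 = ln(3.12379) / 0.065 = 1.13905 / 0.065

t ≈ 17.5 years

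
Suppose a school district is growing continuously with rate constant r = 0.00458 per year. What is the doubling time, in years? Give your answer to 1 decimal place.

doubling time ≈ 151.3 years

doubling time = ln(2) / |r| = 0.69315 / 0.00458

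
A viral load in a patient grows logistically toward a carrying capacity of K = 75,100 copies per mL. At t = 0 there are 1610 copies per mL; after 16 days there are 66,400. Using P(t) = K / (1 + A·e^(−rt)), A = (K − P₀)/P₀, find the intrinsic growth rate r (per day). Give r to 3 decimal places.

A = (75100 − 1610)/1610 = 45.64596
66400 = 75100/(1 + 45.64596·e^(−r·16)) → e^(−16r) = (1.13102 − 1)/45.64596 = 0.00287
r = −ln(0.00287)/16 = 5.85329/16

r ≈ 0.366 per day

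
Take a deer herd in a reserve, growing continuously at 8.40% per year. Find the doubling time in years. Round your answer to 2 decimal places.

doubling time = ln(2) / |r| = 0.69315 / 0.084

doubling time ≈ 8.25 years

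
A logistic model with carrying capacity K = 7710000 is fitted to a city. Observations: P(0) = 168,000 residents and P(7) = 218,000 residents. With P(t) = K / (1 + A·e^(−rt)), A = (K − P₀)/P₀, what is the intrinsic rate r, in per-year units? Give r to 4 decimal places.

A = (7710000 − 168000)/168000 = 44.89286
218000 = 7710000/(1 + 44.89286·e^(−r·7)) → e^(−7r) = (35.36697 − 1)/44.89286 = 0.765533
r = −ln(0.765533)/7 = 0.26718/7

r ≈ 0.0382 per year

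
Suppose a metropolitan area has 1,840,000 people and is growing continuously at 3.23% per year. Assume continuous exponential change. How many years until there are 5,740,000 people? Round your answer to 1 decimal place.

t ≈ 35.2 years

5740000 = 1840000 · e^(0.0323·t)
t = ln(5740000/1840000) / 0.0323 = ln(3.11957) / 0.0323 = 1.13769 / 0.0323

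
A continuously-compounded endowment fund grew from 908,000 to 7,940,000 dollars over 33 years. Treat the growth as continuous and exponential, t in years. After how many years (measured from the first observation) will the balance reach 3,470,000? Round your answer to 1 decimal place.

r = ln(7940000/908000) / 33 ≈ 0.06571 per year
t = ln(3470000/908000) / r = 1.34067 / 0.06571 ≈ 20.403

t ≈ 20.4 years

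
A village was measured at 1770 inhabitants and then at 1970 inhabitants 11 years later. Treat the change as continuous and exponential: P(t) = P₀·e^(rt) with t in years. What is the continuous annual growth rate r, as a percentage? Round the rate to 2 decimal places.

r ≈ 0.97% per year

1970 = 1770 · e^(r·11)
e^(11r) = 1970/1770 = 1.11299
r = ln(1.11299) / 11 = 0.10705 / 11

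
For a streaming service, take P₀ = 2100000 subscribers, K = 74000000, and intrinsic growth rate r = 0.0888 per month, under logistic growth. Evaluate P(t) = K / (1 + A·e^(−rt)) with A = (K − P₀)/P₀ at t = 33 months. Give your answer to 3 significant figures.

≈ 26,200,000 subscribers

A = (74000000 − 2100000)/2100000 = 34.2381
P(33) = 74000000 / (1 + 34.2381·e^(−0.0888·33)) = 74000000 / (1 + 34.2381·0.053376)
= 74000000 / 2.82748 ≈ 26171698.65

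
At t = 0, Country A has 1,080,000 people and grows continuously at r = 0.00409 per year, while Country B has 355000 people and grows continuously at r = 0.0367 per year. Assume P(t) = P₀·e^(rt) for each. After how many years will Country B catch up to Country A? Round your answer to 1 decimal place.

t ≈ 34.1 years

1080000·e^(0.00409t) = 355000·e^(0.0367t)
1080000/355000 = e^((0.0367 − 0.00409)t) → ln(3.04225) = 0.03261·t
t = 1.1126 / 0.03261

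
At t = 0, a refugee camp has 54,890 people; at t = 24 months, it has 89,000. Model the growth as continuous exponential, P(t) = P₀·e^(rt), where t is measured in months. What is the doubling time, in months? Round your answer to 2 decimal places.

r = ln(89000/54890) / 24 = ln(1.62142) / 24 ≈ 0.020138 per month
doubling time = ln 2 / |r| = 0.69315 / 0.020138

doubling time ≈ 34.42 months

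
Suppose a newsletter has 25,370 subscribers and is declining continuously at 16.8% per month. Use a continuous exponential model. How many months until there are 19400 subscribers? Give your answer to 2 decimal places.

t ≈ 1.60 months

19400 = 25370 · e^(-0.168·t)
t = ln(19400/25370) / -0.168 = ln(0.76468) / -0.168 = -0.26829 / -0.168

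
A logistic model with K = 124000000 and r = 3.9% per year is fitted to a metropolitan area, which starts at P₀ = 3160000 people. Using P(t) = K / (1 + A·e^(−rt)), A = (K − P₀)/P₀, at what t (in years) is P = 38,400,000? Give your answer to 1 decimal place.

A = (124000000 − 3160000)/3160000 = 38.24051
38400000 = 124000000/(1 + 38.24051·e^(−0.039t)) → 1 + 38.24051·e^(−0.039t) = 3.22917
e^(−0.039t) = 0.058293 → t = ln(17.15462)/0.039 = 2.84227/0.039

t ≈ 72.9 years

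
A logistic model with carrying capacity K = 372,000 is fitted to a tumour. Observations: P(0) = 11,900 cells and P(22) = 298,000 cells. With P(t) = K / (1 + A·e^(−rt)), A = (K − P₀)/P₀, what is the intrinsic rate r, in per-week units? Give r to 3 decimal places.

r ≈ 0.218 per week

A = (372000 − 11900)/11900 = 30.2605
298000 = 372000/(1 + 30.2605·e^(−r·22)) → e^(−22r) = (1.24832 − 1)/30.2605 = 0.008206
r = −ln(0.008206)/22 = 4.80287/22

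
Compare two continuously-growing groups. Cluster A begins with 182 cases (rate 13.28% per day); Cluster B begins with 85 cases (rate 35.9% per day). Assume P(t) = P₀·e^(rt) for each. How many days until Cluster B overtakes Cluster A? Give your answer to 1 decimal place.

t ≈ 3.4 days

182·e^(0.1328t) = 85·e^(0.359t)
182/85 = e^((0.359 − 0.1328)t) → ln(2.14118) = 0.2262·t
t = 0.76136 / 0.2262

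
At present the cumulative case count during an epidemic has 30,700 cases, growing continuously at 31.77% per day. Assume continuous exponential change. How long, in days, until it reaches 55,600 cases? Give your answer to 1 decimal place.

55600 = 30700 · e^(0.3177·t)
t = ln(55600/30700) / 0.3177 = ln(1.81107) / 0.3177 = 0.59392 / 0.3177

t ≈ 1.9 days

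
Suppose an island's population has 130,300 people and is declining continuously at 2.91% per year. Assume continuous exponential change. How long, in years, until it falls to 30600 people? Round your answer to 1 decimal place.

t ≈ 49.8 years

30600 = 130300 · e^(-0.0291·t)
t = ln(30600/130300) / -0.0291 = ln(0.23484) / -0.0291 = -1.44884 / -0.0291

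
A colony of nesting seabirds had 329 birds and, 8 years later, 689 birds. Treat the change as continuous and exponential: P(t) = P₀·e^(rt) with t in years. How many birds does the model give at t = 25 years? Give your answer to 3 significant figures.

r = ln(689/329) / 8 ≈ 0.092398 per year
P(25) = 329 · e^(0.092398·25) = 329 · 10.07391 ≈ 3314.32

≈ 3,310 birds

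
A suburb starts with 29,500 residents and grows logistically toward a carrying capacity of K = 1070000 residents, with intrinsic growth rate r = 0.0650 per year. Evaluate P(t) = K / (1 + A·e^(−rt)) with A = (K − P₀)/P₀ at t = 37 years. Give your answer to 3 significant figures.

A = (1070000 − 29500)/29500 = 35.27119
P(37) = 1070000 / (1 + 35.27119·e^(−0.065·37)) = 1070000 / (1 + 35.27119·0.090265)
= 1070000 / 4.18377 ≈ 255750.13

≈ 256,000 residents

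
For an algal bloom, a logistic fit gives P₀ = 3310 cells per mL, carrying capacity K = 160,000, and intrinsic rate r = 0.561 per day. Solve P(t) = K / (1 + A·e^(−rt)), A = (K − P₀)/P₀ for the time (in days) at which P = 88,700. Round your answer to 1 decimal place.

t ≈ 7.3 days

A = (160000 − 3310)/3310 = 47.33837
88700 = 160000/(1 + 47.33837·e^(−0.561t)) → 1 + 47.33837·e^(−0.561t) = 1.80383
e^(−0.561t) = 0.016981 → t = ln(58.89079)/0.561 = 4.07568/0.561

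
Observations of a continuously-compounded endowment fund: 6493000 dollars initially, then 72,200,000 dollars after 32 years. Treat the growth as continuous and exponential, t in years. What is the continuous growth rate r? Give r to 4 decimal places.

72200000 = 6493000 · e^(r·32)
e^(32r) = 72200000/6493000 = 11.11967
r = ln(11.11967) / 32 = 2.40872 / 32

r ≈ 0.0753 per year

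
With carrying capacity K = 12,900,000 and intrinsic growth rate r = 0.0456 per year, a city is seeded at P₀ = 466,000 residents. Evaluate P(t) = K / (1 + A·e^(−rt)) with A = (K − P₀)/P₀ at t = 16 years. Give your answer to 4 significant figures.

≈ 930,500 residents

A = (12900000 − 466000)/466000 = 26.6824
P(16) = 12900000 / (1 + 26.6824·e^(−0.0456·16)) = 12900000 / (1 + 26.6824·0.482102)
= 12900000 / 13.86363 ≈ 930491.93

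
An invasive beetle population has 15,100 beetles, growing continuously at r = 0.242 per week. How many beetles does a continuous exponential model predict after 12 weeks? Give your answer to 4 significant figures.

≈ 275,500 beetles

P(12) = 15100 · e^(0.242·12) = 15100 · e^(2.904)
= 15100 · 18.24699 ≈ 275529.51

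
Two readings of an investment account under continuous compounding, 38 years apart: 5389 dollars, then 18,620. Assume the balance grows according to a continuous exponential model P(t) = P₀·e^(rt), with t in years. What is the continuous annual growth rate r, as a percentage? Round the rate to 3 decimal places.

r ≈ 3.263% per year

18620 = 5389 · e^(r·38)
e^(38r) = 18620/5389 = 3.45519
r = ln(3.45519) / 38 = 1.23988 / 38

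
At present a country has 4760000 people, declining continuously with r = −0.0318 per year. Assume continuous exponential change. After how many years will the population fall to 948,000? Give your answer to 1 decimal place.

948000 = 4760000 · e^(-0.0318·t)
t = ln(948000/4760000) / -0.0318 = ln(0.19916) / -0.0318 = -1.61365 / -0.0318

t ≈ 50.7 years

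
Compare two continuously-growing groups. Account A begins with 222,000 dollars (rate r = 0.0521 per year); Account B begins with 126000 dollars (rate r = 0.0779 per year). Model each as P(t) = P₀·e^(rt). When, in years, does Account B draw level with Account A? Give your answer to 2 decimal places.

222000·e^(0.0521t) = 126000·e^(0.0779t)
222000/126000 = e^((0.0779 − 0.0521)t) → ln(1.7619) = 0.0258·t
t = 0.5664 / 0.0258

t ≈ 21.95 years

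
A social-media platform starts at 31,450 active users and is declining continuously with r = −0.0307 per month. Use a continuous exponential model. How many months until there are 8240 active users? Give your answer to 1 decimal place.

t ≈ 43.6 months

8240 = 31450 · e^(-0.0307·t)
t = ln(8240/31450) / -0.0307 = ln(0.262) / -0.0307 = -1.3394 / -0.0307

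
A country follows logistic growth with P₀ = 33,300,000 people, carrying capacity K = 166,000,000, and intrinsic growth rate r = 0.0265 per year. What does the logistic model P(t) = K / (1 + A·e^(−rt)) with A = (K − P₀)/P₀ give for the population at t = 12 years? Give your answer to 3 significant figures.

≈ 42,600,000 people

A = (166000000 − 33300000)/33300000 = 3.98498
P(12) = 166000000 / (1 + 3.98498·e^(−0.0265·12)) = 166000000 / (1 + 3.98498·0.727603)
= 166000000 / 3.89949 ≈ 42569710.99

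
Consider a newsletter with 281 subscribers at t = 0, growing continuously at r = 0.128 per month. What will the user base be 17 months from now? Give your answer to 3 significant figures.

≈ 2,480 subscribers

P(17) = 281 · e^(0.128·17) = 281 · e^(2.176)
= 281 · 8.81099 ≈ 2475.89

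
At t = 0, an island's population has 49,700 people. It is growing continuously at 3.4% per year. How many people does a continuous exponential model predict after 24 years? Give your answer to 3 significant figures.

≈ 112,000 people

P(24) = 49700 · e^(0.034·24) = 49700 · e^(0.816)
= 49700 · 2.26144 ≈ 112393.37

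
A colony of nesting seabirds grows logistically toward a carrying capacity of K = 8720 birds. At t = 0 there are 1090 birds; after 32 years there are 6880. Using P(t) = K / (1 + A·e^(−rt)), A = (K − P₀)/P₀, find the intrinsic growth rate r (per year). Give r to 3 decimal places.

A = (8720 − 1090)/1090 = 7
6880 = 8720/(1 + 7·e^(−r·32)) → e^(−32r) = (1.26744 − 1)/7 = 0.038206
r = −ln(0.038206)/32 = 3.26476/32

r ≈ 0.102 per year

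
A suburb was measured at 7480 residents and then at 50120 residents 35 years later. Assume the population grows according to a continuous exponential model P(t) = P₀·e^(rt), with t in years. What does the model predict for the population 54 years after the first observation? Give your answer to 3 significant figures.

r = ln(50120/7480) / 35 ≈ 0.054348 per year
P(54) = 7480 · e^(0.054348·54) = 7480 · 18.8178 ≈ 140757.16

≈ 141,000 residents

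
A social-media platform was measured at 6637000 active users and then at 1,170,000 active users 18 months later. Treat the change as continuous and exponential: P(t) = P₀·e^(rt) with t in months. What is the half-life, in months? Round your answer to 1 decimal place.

half-life ≈ 7.2 months

r = ln(1170000/6637000) / 18 = ln(0.17628) / 18 ≈ -0.096425 per month
half-life = ln 2 / |r| = 0.69315 / 0.096425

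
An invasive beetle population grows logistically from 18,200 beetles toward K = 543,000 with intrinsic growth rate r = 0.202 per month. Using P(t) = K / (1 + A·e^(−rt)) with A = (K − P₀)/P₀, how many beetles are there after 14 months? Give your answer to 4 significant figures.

≈ 200,700 beetles

A = (543000 − 18200)/18200 = 28.83516
P(14) = 543000 / (1 + 28.83516·e^(−0.202·14)) = 543000 / (1 + 28.83516·0.059131)
= 543000 / 2.70505 ≈ 200735.51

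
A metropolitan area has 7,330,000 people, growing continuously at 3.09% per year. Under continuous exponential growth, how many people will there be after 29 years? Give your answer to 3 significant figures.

≈ 18,000,000 people

P(29) = 7330000 · e^(0.0309·29) = 7330000 · e^(0.8961)
= 7330000 · 2.45003 ≈ 17958715.06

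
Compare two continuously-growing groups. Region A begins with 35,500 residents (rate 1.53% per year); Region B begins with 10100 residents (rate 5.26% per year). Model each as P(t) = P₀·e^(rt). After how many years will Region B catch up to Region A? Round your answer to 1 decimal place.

35500·e^(0.0153t) = 10100·e^(0.0526t)
35500/10100 = e^((0.0526 − 0.0153)t) → ln(3.51485) = 0.0373·t
t = 1.257 / 0.0373

t ≈ 33.7 years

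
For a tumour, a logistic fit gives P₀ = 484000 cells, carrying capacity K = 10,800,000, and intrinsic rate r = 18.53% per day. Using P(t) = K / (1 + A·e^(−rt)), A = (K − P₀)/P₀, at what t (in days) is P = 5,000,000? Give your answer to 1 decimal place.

t ≈ 15.7 days

A = (10800000 − 484000)/484000 = 21.31405
5000000 = 10800000/(1 + 21.31405·e^(−0.1853t)) → 1 + 21.31405·e^(−0.1853t) = 2.16
e^(−0.1853t) = 0.054424 → t = ln(18.37418)/0.1853 = 2.91095/0.1853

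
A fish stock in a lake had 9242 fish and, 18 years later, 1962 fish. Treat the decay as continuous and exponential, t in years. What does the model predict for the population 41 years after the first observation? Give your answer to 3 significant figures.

r = ln(1962/9242) / 18 ≈ -0.0861 per year
P(41) = 9242 · e^(-0.0861·41) = 9242 · 0.0293 ≈ 270.81

≈ 271 fish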